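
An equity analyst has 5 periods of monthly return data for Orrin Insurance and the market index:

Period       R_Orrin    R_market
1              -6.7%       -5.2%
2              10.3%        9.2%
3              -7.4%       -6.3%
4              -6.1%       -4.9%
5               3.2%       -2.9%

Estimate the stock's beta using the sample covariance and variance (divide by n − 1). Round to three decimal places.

Mean R_i = (-6.7 + 10.3 − 7.4 − 6.1 + 3.2) / 5 = -1.3400%
Mean R_m = (-5.2 + 9.2 − 6.3 − 4.9 − 2.9) / 5 = -2.0200%
Σ(R_i − R̄_i)(R_m − R̄_m) = 183.2960  ⇒  Cov = 183.2960 / 4 = 45.8240
Σ(R_m − R̄_m)² = 163.3880  ⇒  Var(R_m) = 163.3880 / 4 = 40.8470
β = Cov / Var(R_m) = 45.8240 / 40.8470 = 1.1218

1.122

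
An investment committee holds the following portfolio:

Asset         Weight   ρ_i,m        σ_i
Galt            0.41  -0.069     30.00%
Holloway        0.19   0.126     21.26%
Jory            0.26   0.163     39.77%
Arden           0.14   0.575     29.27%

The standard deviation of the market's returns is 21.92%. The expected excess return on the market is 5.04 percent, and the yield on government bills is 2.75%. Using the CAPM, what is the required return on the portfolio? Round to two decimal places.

3.60%

β_Galt = -0.069 × 30.00% / 21.92% = -0.0944
β_Holloway = 0.126 × 21.26% / 21.92% = 0.1222
β_Jory = 0.163 × 39.77% / 21.92% = 0.2957
β_Arden = 0.575 × 29.27% / 21.92% = 0.7678
β_P = Σ w_i β_i = 0.41×-0.0944 + 0.19×0.1222 + 0.26×0.2957 + 0.14×0.7678 = 0.1689
E(R_P) = R_f + β_P × MRP = 2.75% + 0.1689 × 5.04% = 3.60%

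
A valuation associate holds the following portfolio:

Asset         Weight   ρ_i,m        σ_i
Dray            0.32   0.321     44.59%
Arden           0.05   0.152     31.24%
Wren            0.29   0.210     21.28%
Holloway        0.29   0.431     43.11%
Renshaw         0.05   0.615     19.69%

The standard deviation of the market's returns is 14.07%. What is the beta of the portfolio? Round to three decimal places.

0.861

β_Dray = 0.321 × 44.59% / 14.07% = 1.0173
β_Arden = 0.152 × 31.24% / 14.07% = 0.3375
β_Wren = 0.210 × 21.28% / 14.07% = 0.3176
β_Holloway = 0.431 × 43.11% / 14.07% = 1.3206
β_Renshaw = 0.615 × 19.69% / 14.07% = 0.8607
β_P = Σ w_i β_i = 0.32×1.0173 + 0.05×0.3375 + 0.29×0.3176 + 0.29×1.3206 + 0.05×0.8607 = 0.8605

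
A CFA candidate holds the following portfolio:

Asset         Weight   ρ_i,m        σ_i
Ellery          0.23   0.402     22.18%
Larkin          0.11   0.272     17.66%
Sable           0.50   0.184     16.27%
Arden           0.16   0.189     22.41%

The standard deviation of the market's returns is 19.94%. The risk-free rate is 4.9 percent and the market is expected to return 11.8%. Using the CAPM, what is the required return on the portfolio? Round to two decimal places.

β_Ellery = 0.402 × 22.18% / 19.94% = 0.4472
β_Larkin = 0.272 × 17.66% / 19.94% = 0.2409
β_Sable = 0.184 × 16.27% / 19.94% = 0.1501
β_Arden = 0.189 × 22.41% / 19.94% = 0.2124
β_P = Σ w_i β_i = 0.23×0.4472 + 0.11×0.2409 + 0.50×0.1501 + 0.16×0.2124 = 0.2384
MRP = 11.8% − 4.9% = 6.90%
E(R_P) = R_f + β_P × MRP = 4.9% + 0.2384 × 6.9% = 6.54%

6.54%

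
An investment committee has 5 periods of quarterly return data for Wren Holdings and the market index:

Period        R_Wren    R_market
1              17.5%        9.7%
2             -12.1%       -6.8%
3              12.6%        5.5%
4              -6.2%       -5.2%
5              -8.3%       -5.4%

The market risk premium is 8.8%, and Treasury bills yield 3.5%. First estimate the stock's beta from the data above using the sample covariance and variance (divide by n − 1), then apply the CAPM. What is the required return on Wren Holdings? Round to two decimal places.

19.09%

Mean R_i = (17.5 − 12.1 + 12.6 − 6.2 − 8.3) / 5 = 0.7000%
Mean R_m = (9.7 − 6.8 + 5.5 − 5.2 − 5.4) / 5 = -0.4400%
Σ(R_i − R̄_i)(R_m − R̄_m) = 399.9300  ⇒  Cov = 399.9300 / 4 = 99.9825
Σ(R_m − R̄_m)² = 225.8120  ⇒  Var(R_m) = 225.8120 / 4 = 56.4530
β = Cov / Var(R_m) = 99.9825 / 56.4530 = 1.7711
E(R) = R_f + β × MRP = 3.5% + 1.7711 × 8.8% = 19.09%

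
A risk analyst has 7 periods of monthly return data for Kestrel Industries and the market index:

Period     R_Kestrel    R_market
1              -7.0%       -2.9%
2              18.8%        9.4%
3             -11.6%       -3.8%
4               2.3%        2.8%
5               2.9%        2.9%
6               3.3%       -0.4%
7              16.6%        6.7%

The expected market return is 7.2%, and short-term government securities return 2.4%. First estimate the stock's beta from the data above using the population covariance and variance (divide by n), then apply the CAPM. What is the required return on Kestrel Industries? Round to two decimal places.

13.00%

Mean R_i = (-7.0 + 18.8 − 11.6 + 2.3 + 2.9 + 3.3 + 16.6) / 7 = 3.6143%
Mean R_m = (-2.9 + 9.4 − 3.8 + 2.8 + 2.9 − 0.4 + 6.7) / 7 = 2.1000%
Σ(R_i − R̄_i)(R_m − R̄_m) = 312.7200  ⇒  Cov = 312.7200 / 7 = 44.6743
Σ(R_m − R̄_m)² = 141.6400  ⇒  Var(R_m) = 141.6400 / 7 = 20.2343
β = Cov / Var(R_m) = 44.6743 / 20.2343 = 2.2079
MRP = 7.2% − 2.4% = 4.80%
E(R) = R_f + β × MRP = 2.4% + 2.2079 × 4.8% = 13.00%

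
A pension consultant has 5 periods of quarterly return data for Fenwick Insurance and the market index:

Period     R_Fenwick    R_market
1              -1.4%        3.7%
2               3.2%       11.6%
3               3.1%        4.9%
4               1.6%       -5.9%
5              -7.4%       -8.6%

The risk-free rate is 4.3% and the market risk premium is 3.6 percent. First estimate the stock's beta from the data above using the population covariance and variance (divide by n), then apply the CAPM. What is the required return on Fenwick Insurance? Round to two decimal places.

5.64%

Mean R_i = (-1.4 + 3.2 + 3.1 + 1.6 − 7.4) / 5 = -0.1800%
Mean R_m = (3.7 + 11.6 + 4.9 − 5.9 − 8.6) / 5 = 1.1400%
Σ(R_i − R̄_i)(R_m − R̄_m) = 102.3560  ⇒  Cov = 102.3560 / 5 = 20.4712
Σ(R_m − R̄_m)² = 274.5320  ⇒  Var(R_m) = 274.5320 / 5 = 54.9064
β = Cov / Var(R_m) = 20.4712 / 54.9064 = 0.3728
E(R) = R_f + β × MRP = 4.3% + 0.3728 × 3.6% = 5.64%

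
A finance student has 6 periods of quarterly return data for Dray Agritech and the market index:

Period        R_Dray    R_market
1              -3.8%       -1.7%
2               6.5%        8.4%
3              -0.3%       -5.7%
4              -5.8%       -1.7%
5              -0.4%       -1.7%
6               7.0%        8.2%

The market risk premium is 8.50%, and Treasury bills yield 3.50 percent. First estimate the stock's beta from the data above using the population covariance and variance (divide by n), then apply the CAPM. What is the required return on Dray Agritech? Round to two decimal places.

9.76%

Mean R_i = (-3.8 + 6.5 − 0.3 − 5.8 − 0.4 + 7.0) / 6 = 0.5333%
Mean R_m = (-1.7 + 8.4 − 5.7 − 1.7 − 1.7 + 8.2) / 6 = 0.9667%
Σ(R_i − R̄_i)(R_m − R̄_m) = 127.6167  ⇒  Cov = 127.6167 / 6 = 21.2695
Σ(R_m − R̄_m)² = 173.3533  ⇒  Var(R_m) = 173.3533 / 6 = 28.8922
β = Cov / Var(R_m) = 21.2695 / 28.8922 = 0.7362
E(R) = R_f + β × MRP = 3.50% + 0.7362 × 8.50% = 9.76%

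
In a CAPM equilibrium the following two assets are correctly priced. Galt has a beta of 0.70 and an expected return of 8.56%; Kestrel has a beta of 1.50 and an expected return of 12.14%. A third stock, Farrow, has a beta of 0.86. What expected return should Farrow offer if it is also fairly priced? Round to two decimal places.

MRP (SML slope) = (12.14% − 8.56%) / (1.50 − 0.70) = 3.58% / 0.80 = 4.4750%
R_f (intercept) = 8.56% − 0.70 × 4.4750% = 5.4275%
E(R_Farrow) = R_f + β × MRP = 5.4275% + 0.86 × 4.4750% = 9.28%

9.28%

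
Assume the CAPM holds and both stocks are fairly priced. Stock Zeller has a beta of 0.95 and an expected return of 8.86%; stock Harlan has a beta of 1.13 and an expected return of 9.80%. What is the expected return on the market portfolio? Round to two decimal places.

Both satisfy E(R) = R_f + β·MRP, so the slope of the SML is
MRP = (9.80% − 8.86%) / (1.13 − 0.95) = 0.94% / 0.18 = 5.2222%
R_f = E(R_Zeller) − β_Zeller·MRP = 8.86% − 0.95 × 5.2222% = 3.8989%
E(R_m) = R_f + MRP = 3.8989% + 5.2222% = 9.12%

9.12%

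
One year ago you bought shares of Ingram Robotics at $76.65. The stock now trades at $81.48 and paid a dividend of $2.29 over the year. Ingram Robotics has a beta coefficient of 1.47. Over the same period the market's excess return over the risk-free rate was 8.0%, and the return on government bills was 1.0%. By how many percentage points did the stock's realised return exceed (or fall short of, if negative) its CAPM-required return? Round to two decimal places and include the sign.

-3.47%

Realised HPR = (P1 + D1 − P0) / P0 = (81.48 + 2.29 − 76.65) / 76.65 = 7.12 / 76.65 = 9.2890%
CAPM required = R_f + β·MRP = 1.0% + 1.47 × 8.0% = 12.7600%
α = realised − required = 9.2890% − 12.7600% = -3.47%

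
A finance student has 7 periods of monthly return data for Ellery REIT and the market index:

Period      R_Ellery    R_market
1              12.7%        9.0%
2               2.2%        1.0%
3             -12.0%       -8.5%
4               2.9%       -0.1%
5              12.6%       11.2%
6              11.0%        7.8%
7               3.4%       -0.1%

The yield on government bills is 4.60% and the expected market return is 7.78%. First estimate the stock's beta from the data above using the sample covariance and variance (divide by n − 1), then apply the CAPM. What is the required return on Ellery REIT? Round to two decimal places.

8.55%

Mean R_i = (12.7 + 2.2 − 12.0 + 2.9 + 12.6 + 11.0 + 3.4) / 7 = 4.6857%
Mean R_m = (9.0 + 1.0 − 8.5 − 0.1 + 11.2 + 7.8 − 0.1) / 7 = 2.9000%
Σ(R_i − R̄_i)(R_m − R̄_m) = 349.6700  ⇒  Cov = 349.6700 / 6 = 58.2783
Σ(R_m − R̄_m)² = 281.6800  ⇒  Var(R_m) = 281.6800 / 6 = 46.9467
β = Cov / Var(R_m) = 58.2783 / 46.9467 = 1.2414
MRP = 7.78% − 4.60% = 3.18%
E(R) = R_f + β × MRP = 4.60% + 1.2414 × 3.18% = 8.55%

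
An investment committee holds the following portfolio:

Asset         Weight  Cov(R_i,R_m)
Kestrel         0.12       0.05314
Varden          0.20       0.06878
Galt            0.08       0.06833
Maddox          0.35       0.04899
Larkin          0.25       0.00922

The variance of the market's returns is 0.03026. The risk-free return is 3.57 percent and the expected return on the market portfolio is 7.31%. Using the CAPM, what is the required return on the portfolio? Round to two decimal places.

9.14%

β_Kestrel = 0.05314 / 0.03026 = 1.7561
β_Varden = 0.06878 / 0.03026 = 2.2730
β_Galt = 0.06833 / 0.03026 = 2.2581
β_Maddox = 0.04899 / 0.03026 = 1.6190
β_Larkin = 0.00922 / 0.03026 = 0.3047
β_P = Σ w_i β_i = 0.12×1.7561 + 0.20×2.2730 + 0.08×2.2581 + 0.35×1.6190 + 0.25×0.3047 = 1.4888
MRP = 7.31% − 3.57% = 3.74%
E(R_P) = R_f + β_P × MRP = 3.57% + 1.4888 × 3.74% = 9.14%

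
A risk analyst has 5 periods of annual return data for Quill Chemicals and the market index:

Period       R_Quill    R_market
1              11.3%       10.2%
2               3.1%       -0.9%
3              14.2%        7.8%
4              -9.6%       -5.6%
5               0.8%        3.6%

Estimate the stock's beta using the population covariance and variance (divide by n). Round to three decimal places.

1.339

Mean R_i = (11.3 + 3.1 + 14.2 − 9.6 + 0.8) / 5 = 3.9600%
Mean R_m = (10.2 − 0.9 + 7.8 − 5.6 + 3.6) / 5 = 3.0200%
Σ(R_i − R̄_i)(R_m − R̄_m) = 220.0740  ⇒  Cov = 220.0740 / 5 = 44.0148
Σ(R_m − R̄_m)² = 164.4080  ⇒  Var(R_m) = 164.4080 / 5 = 32.8816
β = Cov / Var(R_m) = 44.0148 / 32.8816 = 1.3386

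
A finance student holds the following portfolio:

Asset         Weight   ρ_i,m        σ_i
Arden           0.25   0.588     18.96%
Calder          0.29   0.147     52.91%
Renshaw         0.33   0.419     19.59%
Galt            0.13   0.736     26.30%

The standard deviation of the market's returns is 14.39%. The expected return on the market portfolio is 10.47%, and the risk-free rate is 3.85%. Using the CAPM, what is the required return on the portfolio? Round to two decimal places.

8.57%

β_Arden = 0.588 × 18.96% / 14.39% = 0.7747
β_Calder = 0.147 × 52.91% / 14.39% = 0.5405
β_Renshaw = 0.419 × 19.59% / 14.39% = 0.5704
β_Galt = 0.736 × 26.30% / 14.39% = 1.3452
β_P = Σ w_i β_i = 0.25×0.7747 + 0.29×0.5405 + 0.33×0.5704 + 0.13×1.3452 = 0.7135
MRP = 10.47% − 3.85% = 6.62%
E(R_P) = R_f + β_P × MRP = 3.85% + 0.7135 × 6.62% = 8.57%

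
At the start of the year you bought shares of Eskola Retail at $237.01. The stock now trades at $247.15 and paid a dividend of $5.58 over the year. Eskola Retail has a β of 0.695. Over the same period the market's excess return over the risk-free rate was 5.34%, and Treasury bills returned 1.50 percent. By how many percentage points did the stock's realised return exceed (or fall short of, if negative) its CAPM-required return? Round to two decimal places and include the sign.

+1.42%

Realised HPR = (P1 + D1 − P0) / P0 = (247.15 + 5.58 − 237.01) / 237.01 = 15.72 / 237.01 = 6.6326%
CAPM required = R_f + β·MRP = 1.50% + 0.695 × 5.34% = 5.21130%
α = realised − required = 6.6326% − 5.21130% = +1.42%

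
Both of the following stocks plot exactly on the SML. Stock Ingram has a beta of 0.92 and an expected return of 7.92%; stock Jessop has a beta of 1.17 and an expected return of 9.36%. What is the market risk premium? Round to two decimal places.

Both satisfy E(R) = R_f + β·MRP, so the slope of the SML is
MRP = (9.36% − 7.92%) / (1.17 − 0.92) = 1.44% / 0.25 = 5.7600%

5.76%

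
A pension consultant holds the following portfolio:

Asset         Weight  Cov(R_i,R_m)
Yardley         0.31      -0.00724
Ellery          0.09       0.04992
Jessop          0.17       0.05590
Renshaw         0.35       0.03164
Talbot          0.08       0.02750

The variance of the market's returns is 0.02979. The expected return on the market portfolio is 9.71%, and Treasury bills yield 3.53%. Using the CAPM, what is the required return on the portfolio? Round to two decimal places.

8.72%

β_Yardley = -0.00724 / 0.02979 = -0.2430
β_Ellery = 0.04992 / 0.02979 = 1.6757
β_Jessop = 0.05590 / 0.02979 = 1.8765
β_Renshaw = 0.03164 / 0.02979 = 1.0621
β_Talbot = 0.02750 / 0.02979 = 0.9231
β_P = Σ w_i β_i = 0.31×-0.2430 + 0.09×1.6757 + 0.17×1.8765 + 0.35×1.0621 + 0.08×0.9231 = 0.8401
MRP = 9.71% − 3.53% = 6.18%
E(R_P) = R_f + β_P × MRP = 3.53% + 0.8401 × 6.18% = 8.72%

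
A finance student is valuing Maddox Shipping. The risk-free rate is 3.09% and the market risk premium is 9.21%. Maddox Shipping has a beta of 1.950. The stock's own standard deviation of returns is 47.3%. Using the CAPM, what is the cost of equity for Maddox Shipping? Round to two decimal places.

21.05%

E(R) = R_f + β × MRP = 3.09% + 1.950 × 9.21% = 21.05%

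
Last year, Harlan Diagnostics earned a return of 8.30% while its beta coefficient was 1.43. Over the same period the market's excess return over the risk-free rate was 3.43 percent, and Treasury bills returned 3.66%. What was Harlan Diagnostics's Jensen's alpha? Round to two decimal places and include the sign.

CAPM benchmark = R_f + β(R_m − R_f) = 3.66% + 1.43 × 3.43% = 8.5649%
α = actual − benchmark = 8.30% − 8.5649% = -0.26%

-0.26%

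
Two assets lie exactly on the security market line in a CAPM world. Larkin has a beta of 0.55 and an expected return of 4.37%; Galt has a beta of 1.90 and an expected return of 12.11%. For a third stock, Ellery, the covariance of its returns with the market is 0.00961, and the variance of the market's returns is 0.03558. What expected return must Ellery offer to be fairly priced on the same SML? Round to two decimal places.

MRP = (12.11% − 4.37%) / (1.90 − 0.55) = 5.7333%
R_f = 4.37% − 0.55 × 5.7333% = 1.2167%
β_Ellery = Cov / Var(R_m) = 0.00961 / 0.03558 = 0.2701
E(R_Ellery) = R_f + β × MRP = 1.2167% + 0.2701 × 5.7333% = 2.77%

2.77%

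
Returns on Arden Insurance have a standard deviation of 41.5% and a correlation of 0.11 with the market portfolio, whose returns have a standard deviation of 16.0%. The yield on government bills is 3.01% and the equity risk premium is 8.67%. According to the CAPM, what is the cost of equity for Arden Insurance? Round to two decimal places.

5.48%

β = ρ × σ_i / σ_m = 0.11 × 41.5% / 16.0% = 0.2853
E(R) = 3.01% + 0.2853 × 8.67% = 5.48%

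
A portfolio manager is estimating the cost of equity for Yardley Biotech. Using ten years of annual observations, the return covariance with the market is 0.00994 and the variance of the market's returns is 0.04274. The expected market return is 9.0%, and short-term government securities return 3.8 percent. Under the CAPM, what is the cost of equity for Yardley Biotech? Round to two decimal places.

β = Cov(R_i, R_m) / Var(R_m) = 0.00994 / 0.04274 = 0.2326
MRP = 9.0% − 3.8% = 5.20%
E(R) = R_f + β × MRP = 3.8% + 0.2326 × 5.2% = 5.01%

5.01%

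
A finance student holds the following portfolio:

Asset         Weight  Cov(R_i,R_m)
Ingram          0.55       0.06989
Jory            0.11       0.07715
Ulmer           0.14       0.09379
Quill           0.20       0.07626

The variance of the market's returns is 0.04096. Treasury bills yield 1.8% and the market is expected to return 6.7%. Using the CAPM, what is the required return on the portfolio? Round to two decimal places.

β_Ingram = 0.06989 / 0.04096 = 1.7063
β_Jory = 0.07715 / 0.04096 = 1.8835
β_Ulmer = 0.09379 / 0.04096 = 2.2898
β_Quill = 0.07626 / 0.04096 = 1.8618
β_P = Σ w_i β_i = 0.55×1.7063 + 0.11×1.8835 + 0.14×2.2898 + 0.20×1.8618 = 1.8386
MRP = 6.7% − 1.8% = 4.90%
E(R_P) = R_f + β_P × MRP = 1.8% + 1.8386 × 4.9% = 10.81%

10.81%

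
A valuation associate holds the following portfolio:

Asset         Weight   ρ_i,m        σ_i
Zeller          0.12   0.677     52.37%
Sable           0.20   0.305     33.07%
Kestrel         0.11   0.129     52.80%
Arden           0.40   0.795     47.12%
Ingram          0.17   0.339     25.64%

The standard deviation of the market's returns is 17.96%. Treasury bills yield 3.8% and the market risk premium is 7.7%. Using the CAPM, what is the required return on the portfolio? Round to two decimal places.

13.87%

β_Zeller = 0.677 × 52.37% / 17.96% = 1.9741
β_Sable = 0.305 × 33.07% / 17.96% = 0.5616
β_Kestrel = 0.129 × 52.80% / 17.96% = 0.3792
β_Arden = 0.795 × 47.12% / 17.96% = 2.0858
β_Ingram = 0.339 × 25.64% / 17.96% = 0.4840
β_P = Σ w_i β_i = 0.12×1.9741 + 0.20×0.5616 + 0.11×0.3792 + 0.40×2.0858 + 0.17×0.4840 = 1.3075
E(R_P) = R_f + β_P × MRP = 3.8% + 1.3075 × 7.7% = 13.87%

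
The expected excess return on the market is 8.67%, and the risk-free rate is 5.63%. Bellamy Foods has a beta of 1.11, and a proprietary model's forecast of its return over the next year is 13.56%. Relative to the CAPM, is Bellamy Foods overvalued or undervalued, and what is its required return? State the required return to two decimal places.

Overvalued; required return 15.25%

Required return = R_f + β·MRP = 5.63% + 1.11 × 8.67% = 15.25%
Forecast 13.56% < required 15.25% → the stock plots below the SML → overvalued.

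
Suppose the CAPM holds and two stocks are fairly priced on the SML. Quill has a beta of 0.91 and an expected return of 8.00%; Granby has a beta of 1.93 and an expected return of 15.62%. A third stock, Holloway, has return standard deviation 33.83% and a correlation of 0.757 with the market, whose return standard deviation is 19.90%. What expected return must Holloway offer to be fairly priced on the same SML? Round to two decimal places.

MRP = (15.62% − 8.00%) / (1.93 − 0.91) = 7.4706%
R_f = 8.00% − 0.91 × 7.4706% = 1.2018%
β_Holloway = ρ·σ_i/σ_m = 0.757 × 33.83 / 19.90 = 1.2869
E(R_Holloway) = R_f + β × MRP = 1.2018% + 1.2869 × 7.4706% = 10.82%

10.82%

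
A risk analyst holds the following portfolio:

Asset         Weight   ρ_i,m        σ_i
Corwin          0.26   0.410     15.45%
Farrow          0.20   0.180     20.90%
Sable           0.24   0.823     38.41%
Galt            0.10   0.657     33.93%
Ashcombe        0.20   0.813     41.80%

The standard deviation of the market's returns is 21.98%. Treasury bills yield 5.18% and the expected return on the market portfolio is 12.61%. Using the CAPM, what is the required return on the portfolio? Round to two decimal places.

11.61%

β_Corwin = 0.410 × 15.45% / 21.98% = 0.2882
β_Farrow = 0.180 × 20.90% / 21.98% = 0.1712
β_Sable = 0.823 × 38.41% / 21.98% = 1.4382
β_Galt = 0.657 × 33.93% / 21.98% = 1.0142
β_Ashcombe = 0.813 × 41.80% / 21.98% = 1.5461
β_P = Σ w_i β_i = 0.26×0.2882 + 0.20×0.1712 + 0.24×1.4382 + 0.10×1.0142 + 0.20×1.5461 = 0.8650
MRP = 12.61% − 5.18% = 7.43%
E(R_P) = R_f + β_P × MRP = 5.18% + 0.8650 × 7.43% = 11.61%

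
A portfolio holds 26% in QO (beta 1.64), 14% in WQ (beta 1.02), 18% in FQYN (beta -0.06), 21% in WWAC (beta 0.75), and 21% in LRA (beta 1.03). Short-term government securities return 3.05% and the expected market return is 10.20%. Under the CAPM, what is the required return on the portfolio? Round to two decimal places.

β_P = Σ w_i β_i = 0.26×1.64 + 0.14×1.02 + 0.18×-0.06 + 0.21×0.75 + 0.21×1.03 = 0.9322
MRP = 10.20% − 3.05% = 7.15%
E(R_P) = R_f + β_P × MRP = 3.05% + 0.9322 × 7.15% = 9.72%

9.72%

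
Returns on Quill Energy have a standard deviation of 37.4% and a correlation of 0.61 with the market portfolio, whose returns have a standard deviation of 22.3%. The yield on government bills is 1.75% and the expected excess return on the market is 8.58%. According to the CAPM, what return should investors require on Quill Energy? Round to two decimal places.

10.53%

β = ρ × σ_i / σ_m = 0.61 × 37.4% / 22.3% = 1.0230
E(R) = 1.75% + 1.0230 × 8.58% = 10.53%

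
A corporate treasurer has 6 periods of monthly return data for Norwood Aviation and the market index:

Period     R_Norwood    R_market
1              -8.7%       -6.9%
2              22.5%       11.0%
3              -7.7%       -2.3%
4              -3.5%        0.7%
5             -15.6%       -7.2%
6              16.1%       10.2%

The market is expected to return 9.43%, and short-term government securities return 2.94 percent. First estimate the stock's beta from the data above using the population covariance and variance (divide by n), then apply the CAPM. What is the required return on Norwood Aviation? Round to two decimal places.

Mean R_i = (-8.7 + 22.5 − 7.7 − 3.5 − 15.6 + 16.1) / 6 = 0.5167%
Mean R_m = (-6.9 + 11.0 − 2.3 + 0.7 − 7.2 + 10.2) / 6 = 0.9167%
Σ(R_i − R̄_i)(R_m − R̄_m) = 596.4883  ⇒  Cov = 596.4883 / 6 = 99.4147
Σ(R_m − R̄_m)² = 325.2283  ⇒  Var(R_m) = 325.2283 / 6 = 54.2047
β = Cov / Var(R_m) = 99.4147 / 54.2047 = 1.8341
MRP = 9.43% − 2.94% = 6.49%
E(R) = R_f + β × MRP = 2.94% + 1.8341 × 6.49% = 14.84%

14.84%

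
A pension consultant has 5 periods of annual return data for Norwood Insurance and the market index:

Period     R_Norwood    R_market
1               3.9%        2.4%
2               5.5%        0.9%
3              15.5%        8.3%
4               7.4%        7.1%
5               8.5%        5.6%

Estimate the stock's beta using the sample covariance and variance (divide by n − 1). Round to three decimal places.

1.145

Mean R_i = (3.9 + 5.5 + 15.5 + 7.4 + 8.5) / 5 = 8.1600%
Mean R_m = (2.4 + 0.9 + 8.3 + 7.1 + 5.6) / 5 = 4.8600%
Σ(R_i − R̄_i)(R_m − R̄_m) = 44.8120  ⇒  Cov = 44.8120 / 4 = 11.2030
Σ(R_m − R̄_m)² = 39.1320  ⇒  Var(R_m) = 39.1320 / 4 = 9.7830
β = Cov / Var(R_m) = 11.2030 / 9.7830 = 1.1451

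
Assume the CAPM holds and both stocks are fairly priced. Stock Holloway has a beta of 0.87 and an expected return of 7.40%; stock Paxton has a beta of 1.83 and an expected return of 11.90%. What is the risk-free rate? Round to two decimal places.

3.32%

Both satisfy E(R) = R_f + β·MRP, so the slope of the SML is
MRP = (11.90% − 7.40%) / (1.83 − 0.87) = 4.50% / 0.96 = 4.6875%
R_f = E(R_Holloway) − β_Holloway·MRP = 7.40% − 0.87 × 4.6875% = 3.3219%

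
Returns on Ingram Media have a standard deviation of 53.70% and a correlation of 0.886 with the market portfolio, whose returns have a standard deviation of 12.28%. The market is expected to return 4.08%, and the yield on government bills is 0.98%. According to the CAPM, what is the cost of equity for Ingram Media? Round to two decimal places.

12.99%

β = ρ × σ_i / σ_m = 0.886 × 53.70% / 12.28% = 3.8744
MRP = 4.08% − 0.98% = 3.10%
E(R) = 0.98% + 3.8744 × 3.10% = 12.99%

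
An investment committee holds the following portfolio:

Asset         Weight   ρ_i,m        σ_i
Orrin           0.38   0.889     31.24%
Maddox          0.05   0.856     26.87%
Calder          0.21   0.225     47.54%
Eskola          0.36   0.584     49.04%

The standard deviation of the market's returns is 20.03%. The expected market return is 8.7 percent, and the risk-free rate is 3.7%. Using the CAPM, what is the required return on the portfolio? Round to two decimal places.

β_Orrin = 0.889 × 31.24% / 20.03% = 1.3865
β_Maddox = 0.856 × 26.87% / 20.03% = 1.1483
β_Calder = 0.225 × 47.54% / 20.03% = 0.5340
β_Eskola = 0.584 × 49.04% / 20.03% = 1.4298
β_P = Σ w_i β_i = 0.38×1.3865 + 0.05×1.1483 + 0.21×0.5340 + 0.36×1.4298 = 1.2112
MRP = 8.7% − 3.7% = 5.00%
E(R_P) = R_f + β_P × MRP = 3.7% + 1.2112 × 5.0% = 9.76%

9.76%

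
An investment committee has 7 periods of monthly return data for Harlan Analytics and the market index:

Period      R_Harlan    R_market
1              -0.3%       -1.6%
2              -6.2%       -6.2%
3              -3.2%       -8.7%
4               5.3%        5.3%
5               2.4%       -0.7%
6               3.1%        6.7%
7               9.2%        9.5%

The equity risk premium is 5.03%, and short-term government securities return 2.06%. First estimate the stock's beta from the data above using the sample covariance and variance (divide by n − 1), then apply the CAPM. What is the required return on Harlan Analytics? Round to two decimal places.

Mean R_i = (-0.3 − 6.2 − 3.2 + 5.3 + 2.4 + 3.1 + 9.2) / 7 = 1.4714%
Mean R_m = (-1.6 − 6.2 − 8.7 + 5.3 − 0.7 + 6.7 + 9.5) / 7 = 0.6143%
Σ(R_i − R̄_i)(R_m − R̄_m) = 195.0129  ⇒  Cov = 195.0129 / 6 = 32.5022
Σ(R_m − R̄_m)² = 277.7686  ⇒  Var(R_m) = 277.7686 / 6 = 46.2948
β = Cov / Var(R_m) = 32.5022 / 46.2948 = 0.7021
E(R) = R_f + β × MRP = 2.06% + 0.7021 × 5.03% = 5.59%

5.59%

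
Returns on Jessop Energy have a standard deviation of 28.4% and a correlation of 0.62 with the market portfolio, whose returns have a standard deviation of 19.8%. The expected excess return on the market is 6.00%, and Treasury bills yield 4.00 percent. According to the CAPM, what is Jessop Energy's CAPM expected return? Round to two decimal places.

β = ρ × σ_i / σ_m = 0.62 × 28.4% / 19.8% = 0.8893
E(R) = 4.00% + 0.8893 × 6.00% = 9.34%

9.34%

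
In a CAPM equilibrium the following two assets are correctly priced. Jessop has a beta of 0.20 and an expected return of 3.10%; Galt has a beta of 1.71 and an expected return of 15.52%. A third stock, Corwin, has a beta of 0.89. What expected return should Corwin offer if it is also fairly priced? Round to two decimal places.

MRP (SML slope) = (15.52% − 3.10%) / (1.71 − 0.20) = 12.42% / 1.51 = 8.2252%
R_f (intercept) = 3.10% − 0.20 × 8.2252% = 1.4550%
E(R_Corwin) = R_f + β × MRP = 1.4550% + 0.89 × 8.2252% = 8.78%

8.78%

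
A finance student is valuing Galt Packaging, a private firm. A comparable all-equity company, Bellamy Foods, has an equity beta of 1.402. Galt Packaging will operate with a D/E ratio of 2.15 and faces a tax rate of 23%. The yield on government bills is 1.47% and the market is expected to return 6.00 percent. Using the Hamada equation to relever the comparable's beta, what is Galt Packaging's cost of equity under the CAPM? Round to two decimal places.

β_L = β_U × [1 + (1 − t)(D/E)] = 1.402 × [1 + (1 − 0.23) × 2.15]
    = 1.402 × [1 + 0.77 × 2.15] = 1.402 × 2.6555 = 3.7230
MRP = 6.00% − 1.47% = 4.53%
E(R) = R_f + β_L × MRP = 1.47% + 3.7230 × 4.53% = 18.34%

18.34%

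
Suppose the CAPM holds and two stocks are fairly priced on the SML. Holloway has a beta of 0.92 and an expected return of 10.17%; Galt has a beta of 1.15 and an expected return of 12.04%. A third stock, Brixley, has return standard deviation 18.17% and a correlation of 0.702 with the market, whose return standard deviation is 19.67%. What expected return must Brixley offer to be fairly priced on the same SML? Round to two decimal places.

MRP = (12.04% − 10.17%) / (1.15 − 0.92) = 8.1304%
R_f = 10.17% − 0.92 × 8.1304% = 2.6900%
β_Brixley = ρ·σ_i/σ_m = 0.702 × 18.17 / 19.67 = 0.6485
E(R_Brixley) = R_f + β × MRP = 2.6900% + 0.6485 × 8.1304% = 7.96%

7.96%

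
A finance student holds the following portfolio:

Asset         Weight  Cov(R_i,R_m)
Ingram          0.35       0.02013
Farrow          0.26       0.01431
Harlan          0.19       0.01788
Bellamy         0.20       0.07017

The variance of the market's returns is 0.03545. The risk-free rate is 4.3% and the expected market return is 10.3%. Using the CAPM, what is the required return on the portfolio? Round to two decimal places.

9.07%

β_Ingram = 0.02013 / 0.03545 = 0.5678
β_Farrow = 0.01431 / 0.03545 = 0.4037
β_Harlan = 0.01788 / 0.03545 = 0.5044
β_Bellamy = 0.07017 / 0.03545 = 1.9794
β_P = Σ w_i β_i = 0.35×0.5678 + 0.26×0.4037 + 0.19×0.5044 + 0.20×1.9794 = 0.7954
MRP = 10.3% − 4.3% = 6.00%
E(R_P) = R_f + β_P × MRP = 4.3% + 0.7954 × 6.0% = 9.07%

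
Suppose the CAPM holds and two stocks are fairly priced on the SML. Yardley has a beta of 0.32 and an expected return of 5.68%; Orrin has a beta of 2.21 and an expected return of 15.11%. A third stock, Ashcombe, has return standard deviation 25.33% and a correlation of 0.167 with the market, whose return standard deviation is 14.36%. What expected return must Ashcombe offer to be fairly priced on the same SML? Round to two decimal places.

MRP = (15.11% − 5.68%) / (2.21 − 0.32) = 4.9894%
R_f = 5.68% − 0.32 × 4.9894% = 4.0834%
β_Ashcombe = ρ·σ_i/σ_m = 0.167 × 25.33 / 14.36 = 0.2946
E(R_Ashcombe) = R_f + β × MRP = 4.0834% + 0.2946 × 4.9894% = 5.55%

5.55%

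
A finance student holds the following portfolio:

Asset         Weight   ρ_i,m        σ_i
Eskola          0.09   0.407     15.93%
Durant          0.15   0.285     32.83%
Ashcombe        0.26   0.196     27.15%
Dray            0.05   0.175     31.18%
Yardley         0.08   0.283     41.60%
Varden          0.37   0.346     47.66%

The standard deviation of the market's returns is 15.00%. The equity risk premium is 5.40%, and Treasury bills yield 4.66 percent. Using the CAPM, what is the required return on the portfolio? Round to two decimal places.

8.51%

β_Eskola = 0.407 × 15.93% / 15.00% = 0.4322
β_Durant = 0.285 × 32.83% / 15.00% = 0.6238
β_Ashcombe = 0.196 × 27.15% / 15.00% = 0.3548
β_Dray = 0.175 × 31.18% / 15.00% = 0.3638
β_Yardley = 0.283 × 41.60% / 15.00% = 0.7849
β_Varden = 0.346 × 47.66% / 15.00% = 1.0994
β_P = Σ w_i β_i = 0.09×0.4322 + 0.15×0.6238 + 0.26×0.3548 + 0.05×0.3638 + 0.08×0.7849 + 0.37×1.0994 = 0.7125
E(R_P) = R_f + β_P × MRP = 4.66% + 0.7125 × 5.40% = 8.51%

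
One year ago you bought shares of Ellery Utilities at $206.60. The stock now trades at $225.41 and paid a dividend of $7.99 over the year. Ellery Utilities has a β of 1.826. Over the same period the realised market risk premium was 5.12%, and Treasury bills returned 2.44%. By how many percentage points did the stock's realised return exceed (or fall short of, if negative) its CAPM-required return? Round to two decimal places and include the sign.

+1.18%

Realised HPR = (P1 + D1 − P0) / P0 = (225.41 + 7.99 − 206.60) / 206.60 = 26.80 / 206.60 = 12.9719%
CAPM required = R_f + β·MRP = 2.44% + 1.826 × 5.12% = 11.78912%
α = realised − required = 12.9719% − 11.78912% = +1.18%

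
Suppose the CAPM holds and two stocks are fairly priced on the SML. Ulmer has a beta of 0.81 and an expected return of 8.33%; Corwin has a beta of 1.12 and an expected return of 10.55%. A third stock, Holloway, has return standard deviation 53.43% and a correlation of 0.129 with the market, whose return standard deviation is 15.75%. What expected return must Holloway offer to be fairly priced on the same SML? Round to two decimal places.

MRP = (10.55% − 8.33%) / (1.12 − 0.81) = 7.1613%
R_f = 8.33% − 0.81 × 7.1613% = 2.5293%
β_Holloway = ρ·σ_i/σ_m = 0.129 × 53.43 / 15.75 = 0.4376
E(R_Holloway) = R_f + β × MRP = 2.5293% + 0.4376 × 7.1613% = 5.66%

5.66%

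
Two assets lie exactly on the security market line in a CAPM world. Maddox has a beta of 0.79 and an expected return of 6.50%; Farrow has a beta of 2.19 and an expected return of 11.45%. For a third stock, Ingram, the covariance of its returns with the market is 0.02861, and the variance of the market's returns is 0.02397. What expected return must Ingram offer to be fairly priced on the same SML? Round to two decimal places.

MRP = (11.45% − 6.50%) / (2.19 − 0.79) = 3.5357%
R_f = 6.50% − 0.79 × 3.5357% = 3.7068%
β_Ingram = Cov / Var(R_m) = 0.02861 / 0.02397 = 1.1936
E(R_Ingram) = R_f + β × MRP = 3.7068% + 1.1936 × 3.5357% = 7.93%

7.93%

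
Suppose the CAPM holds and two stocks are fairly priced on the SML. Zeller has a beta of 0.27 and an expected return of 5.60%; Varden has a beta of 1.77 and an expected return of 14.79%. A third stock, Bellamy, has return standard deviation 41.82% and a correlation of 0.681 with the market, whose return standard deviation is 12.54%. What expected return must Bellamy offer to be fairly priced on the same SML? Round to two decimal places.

17.86%

MRP = (14.79% − 5.60%) / (1.77 − 0.27) = 6.1267%
R_f = 5.60% − 0.27 × 6.1267% = 3.9458%
β_Bellamy = ρ·σ_i/σ_m = 0.681 × 41.82 / 12.54 = 2.2711
E(R_Bellamy) = R_f + β × MRP = 3.9458% + 2.2711 × 6.1267% = 17.86%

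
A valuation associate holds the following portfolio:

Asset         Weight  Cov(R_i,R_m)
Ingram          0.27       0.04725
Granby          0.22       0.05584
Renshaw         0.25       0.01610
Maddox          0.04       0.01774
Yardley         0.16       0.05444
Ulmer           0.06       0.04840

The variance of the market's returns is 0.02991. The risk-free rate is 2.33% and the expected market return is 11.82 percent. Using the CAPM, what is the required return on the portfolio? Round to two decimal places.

β_Ingram = 0.04725 / 0.02991 = 1.5797
β_Granby = 0.05584 / 0.02991 = 1.8669
β_Renshaw = 0.01610 / 0.02991 = 0.5383
β_Maddox = 0.01774 / 0.02991 = 0.5931
β_Yardley = 0.05444 / 0.02991 = 1.8201
β_Ulmer = 0.04840 / 0.02991 = 1.6182
β_P = Σ w_i β_i = 0.27×1.5797 + 0.22×1.8669 + 0.25×0.5383 + 0.04×0.5931 + 0.16×1.8201 + 0.06×1.6182 = 1.3838
MRP = 11.82% − 2.33% = 9.49%
E(R_P) = R_f + β_P × MRP = 2.33% + 1.3838 × 9.49% = 15.46%

15.46%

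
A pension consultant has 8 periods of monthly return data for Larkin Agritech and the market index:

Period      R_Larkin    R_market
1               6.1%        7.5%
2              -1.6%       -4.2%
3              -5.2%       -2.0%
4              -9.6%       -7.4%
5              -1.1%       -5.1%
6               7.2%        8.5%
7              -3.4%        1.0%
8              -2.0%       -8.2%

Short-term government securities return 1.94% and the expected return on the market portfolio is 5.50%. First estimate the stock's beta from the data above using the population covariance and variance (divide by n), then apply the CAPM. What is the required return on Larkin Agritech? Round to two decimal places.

4.44%

Mean R_i = (6.1 − 1.6 − 5.2 − 9.6 − 1.1 + 7.2 − 3.4 − 2.0) / 8 = -1.2000%
Mean R_m = (7.5 − 4.2 − 2.0 − 7.4 − 5.1 + 8.5 + 1.0 − 8.2) / 8 = -1.2375%
Σ(R_i − R̄_i)(R_m − R̄_m) = 201.8400  ⇒  Cov = 201.8400 / 8 = 25.2300
Σ(R_m − R̄_m)² = 286.8988  ⇒  Var(R_m) = 286.8988 / 8 = 35.8624
β = Cov / Var(R_m) = 25.2300 / 35.8624 = 0.7035
MRP = 5.50% − 1.94% = 3.56%
E(R) = R_f + β × MRP = 1.94% + 0.7035 × 3.56% = 4.44%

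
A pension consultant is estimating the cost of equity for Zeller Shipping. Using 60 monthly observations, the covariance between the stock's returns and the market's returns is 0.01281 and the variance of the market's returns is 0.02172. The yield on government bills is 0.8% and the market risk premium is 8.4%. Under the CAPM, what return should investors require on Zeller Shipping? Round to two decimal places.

5.75%

β = Cov(R_i, R_m) / Var(R_m) = 0.01281 / 0.02172 = 0.5898
E(R) = R_f + β × MRP = 0.8% + 0.5898 × 8.4% = 5.75%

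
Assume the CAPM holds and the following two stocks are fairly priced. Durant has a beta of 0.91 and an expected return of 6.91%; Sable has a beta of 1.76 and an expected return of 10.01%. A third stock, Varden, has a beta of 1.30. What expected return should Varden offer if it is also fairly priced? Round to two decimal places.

8.33%

MRP (SML slope) = (10.01% − 6.91%) / (1.76 − 0.91) = 3.10% / 0.85 = 3.6471%
R_f (intercept) = 6.91% − 0.91 × 3.6471% = 3.5911%
E(R_Varden) = R_f + β × MRP = 3.5911% + 1.30 × 3.6471% = 8.33%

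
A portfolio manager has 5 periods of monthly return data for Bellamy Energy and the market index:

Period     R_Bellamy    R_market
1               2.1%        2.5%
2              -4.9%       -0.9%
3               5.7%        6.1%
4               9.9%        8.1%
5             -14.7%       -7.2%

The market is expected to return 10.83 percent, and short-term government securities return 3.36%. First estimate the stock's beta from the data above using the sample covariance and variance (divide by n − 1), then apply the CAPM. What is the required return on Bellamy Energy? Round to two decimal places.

15.24%

Mean R_i = (2.1 − 4.9 + 5.7 + 9.9 − 14.7) / 5 = -0.3800%
Mean R_m = (2.5 − 0.9 + 6.1 + 8.1 − 7.2) / 5 = 1.7200%
Σ(R_i − R̄_i)(R_m − R̄_m) = 233.7280  ⇒  Cov = 233.7280 / 4 = 58.4320
Σ(R_m − R̄_m)² = 146.9280  ⇒  Var(R_m) = 146.9280 / 4 = 36.7320
β = Cov / Var(R_m) = 58.4320 / 36.7320 = 1.5908
MRP = 10.83% − 3.36% = 7.47%
E(R) = R_f + β × MRP = 3.36% + 1.5908 × 7.47% = 15.24%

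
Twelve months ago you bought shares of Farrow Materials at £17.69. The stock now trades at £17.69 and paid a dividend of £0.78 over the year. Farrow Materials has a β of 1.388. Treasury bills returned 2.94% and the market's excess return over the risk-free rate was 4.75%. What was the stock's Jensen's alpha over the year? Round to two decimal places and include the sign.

-5.12%

Realised HPR = (P1 + D1 − P0) / P0 = (17.69 + 0.78 − 17.69) / 17.69 = 0.78 / 17.69 = 4.4093%
CAPM required = R_f + β·MRP = 2.94% + 1.388 × 4.75% = 9.53300%
α = realised − required = 4.4093% − 9.53300% = -5.12%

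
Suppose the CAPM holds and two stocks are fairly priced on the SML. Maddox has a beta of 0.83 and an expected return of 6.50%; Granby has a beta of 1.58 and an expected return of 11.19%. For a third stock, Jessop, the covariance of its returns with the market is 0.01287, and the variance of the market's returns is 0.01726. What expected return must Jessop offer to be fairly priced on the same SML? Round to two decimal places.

MRP = (11.19% − 6.50%) / (1.58 − 0.83) = 6.2533%
R_f = 6.50% − 0.83 × 6.2533% = 1.3098%
β_Jessop = Cov / Var(R_m) = 0.01287 / 0.01726 = 0.7457
E(R_Jessop) = R_f + β × MRP = 1.3098% + 0.7457 × 6.2533% = 5.97%

5.97%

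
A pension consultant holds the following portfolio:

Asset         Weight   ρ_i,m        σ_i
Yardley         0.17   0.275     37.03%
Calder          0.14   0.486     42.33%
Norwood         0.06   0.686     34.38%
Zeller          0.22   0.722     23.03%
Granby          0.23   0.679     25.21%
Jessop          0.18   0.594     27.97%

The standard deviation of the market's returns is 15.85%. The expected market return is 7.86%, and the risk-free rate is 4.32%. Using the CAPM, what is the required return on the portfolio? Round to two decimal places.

8.03%

β_Yardley = 0.275 × 37.03% / 15.85% = 0.6425
β_Calder = 0.486 × 42.33% / 15.85% = 1.2979
β_Norwood = 0.686 × 34.38% / 15.85% = 1.4880
β_Zeller = 0.722 × 23.03% / 15.85% = 1.0491
β_Granby = 0.679 × 25.21% / 15.85% = 1.0800
β_Jessop = 0.594 × 27.97% / 15.85% = 1.0482
β_P = Σ w_i β_i = 0.17×0.6425 + 0.14×1.2979 + 0.06×1.4880 + 0.22×1.0491 + 0.23×1.0800 + 0.18×1.0482 = 1.0481
MRP = 7.86% − 4.32% = 3.54%
E(R_P) = R_f + β_P × MRP = 4.32% + 1.0481 × 3.54% = 8.03%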